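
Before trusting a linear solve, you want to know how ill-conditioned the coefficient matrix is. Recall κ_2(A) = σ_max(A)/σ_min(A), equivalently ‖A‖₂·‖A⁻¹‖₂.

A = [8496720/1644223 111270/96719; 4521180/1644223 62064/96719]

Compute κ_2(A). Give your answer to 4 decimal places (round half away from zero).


M = AᵀA = [320537437200/9354564961 72119561760/9354564961; 72119561760/9354564961 16232952996/9354564961]. tr(M)=200339316/5564881, det(M)=129600/5564881
char-poly roots: 36 and 3600/5564881
κ_2(A) = √(λ_max/λ_min) = √(36 / (3600/5564881)) = 235.9000

235.9000


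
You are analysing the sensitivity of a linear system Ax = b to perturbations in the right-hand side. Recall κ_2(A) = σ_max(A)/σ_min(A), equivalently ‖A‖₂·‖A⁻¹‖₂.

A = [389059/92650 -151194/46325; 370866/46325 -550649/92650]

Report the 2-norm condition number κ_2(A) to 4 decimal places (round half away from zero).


109.0000

AᵀA = [485490149/5940500 -91017432/1485125; -91017432/1485125 273116141/5940500]; tr = 75860629/594050, det = 163047361/118810000
eigenvalues of AᵀA: λ = (tr ± √(tr²−4·det))/2 = 12769/100, 12769/1188100
κ = σ_max/σ_min = (113/10)/(113/1090) = 109.0000


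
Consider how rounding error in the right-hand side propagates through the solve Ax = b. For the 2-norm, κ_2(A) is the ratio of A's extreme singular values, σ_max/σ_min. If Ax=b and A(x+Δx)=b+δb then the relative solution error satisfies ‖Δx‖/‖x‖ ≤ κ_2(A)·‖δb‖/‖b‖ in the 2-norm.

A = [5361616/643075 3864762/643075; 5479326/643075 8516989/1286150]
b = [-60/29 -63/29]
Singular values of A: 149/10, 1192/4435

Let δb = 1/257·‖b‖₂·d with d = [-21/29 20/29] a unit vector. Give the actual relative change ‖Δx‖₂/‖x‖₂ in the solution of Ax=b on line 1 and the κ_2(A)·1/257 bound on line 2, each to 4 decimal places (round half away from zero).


0.2157
0.2157

from the listed singular values, σ₁ = 149/10, σ_n = 1192/4435
κ = σ_max/σ_min = (149/10)/(1192/4435) = 55.4375
perturbation bound = 55.4375·1/257 = 0.2157
solve Ax = b  →  x = [-0.1611 -0.1208]
2-norm of b is 3.0000; of x, 0.2013
re-solving with b+δb shifts x by Δx of norm 0.0434
realised ‖Δx‖/‖x‖ = 0.2157
so the bound is sharp here: realised error equals the bound


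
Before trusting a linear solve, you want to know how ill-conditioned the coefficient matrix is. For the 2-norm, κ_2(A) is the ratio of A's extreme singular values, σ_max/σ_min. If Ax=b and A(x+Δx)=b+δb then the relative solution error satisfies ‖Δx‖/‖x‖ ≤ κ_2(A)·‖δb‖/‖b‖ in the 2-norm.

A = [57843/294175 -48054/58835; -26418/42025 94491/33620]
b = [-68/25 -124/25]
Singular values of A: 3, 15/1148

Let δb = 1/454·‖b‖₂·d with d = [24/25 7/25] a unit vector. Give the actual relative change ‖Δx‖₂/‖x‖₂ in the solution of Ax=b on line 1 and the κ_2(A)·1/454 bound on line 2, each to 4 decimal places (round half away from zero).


0.0031
0.5057

from the listed singular values, σ₁ = 3, σ_n = 15/1148
κ = σ_max/σ_min = 3/(15/1148) = 229.6000
κ_2(A)·‖δb‖/‖b‖ = 0.5057
solve Ax = b  →  x = [-298.3740 -68.5008]
‖b‖₂ = 5.6569 and ‖x‖₂ = 306.1362
Δx = A⁻¹·δb where δb = 1/454·5.6569·d; ‖Δx‖ = 0.9536
realised ‖Δx‖/‖x‖ = 0.0031
realised/bound (from unrounded values) ≈ 0.0062


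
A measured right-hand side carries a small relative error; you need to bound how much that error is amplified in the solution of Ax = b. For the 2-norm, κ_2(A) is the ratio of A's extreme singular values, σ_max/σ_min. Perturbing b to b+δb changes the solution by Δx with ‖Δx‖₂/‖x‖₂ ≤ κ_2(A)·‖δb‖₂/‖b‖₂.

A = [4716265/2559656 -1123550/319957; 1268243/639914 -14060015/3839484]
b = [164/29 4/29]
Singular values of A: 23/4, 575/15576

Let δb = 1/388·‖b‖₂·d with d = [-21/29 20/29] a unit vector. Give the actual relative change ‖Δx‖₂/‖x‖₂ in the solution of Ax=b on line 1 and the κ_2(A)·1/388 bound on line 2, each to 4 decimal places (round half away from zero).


σ_max = 23/4, σ_min = 575/15576
condition number: (23/4) ÷ (575/15576) = 155.7600
worst-case relative error ≤ 155.7600 × 1/388 = 0.4014
solve Ax = b  →  x = [-95.2798 -51.6043]
2-norm of b is 5.6569; of x, 108.3570
with δb = [-0.0106 0.0101], A·Δx = δb → ‖Δx‖ = 0.3949
realised ‖Δx‖/‖x‖ = 0.0036
so the bound overstates the realised error by a factor of ≈ 110.1412 (computed from the unrounded values)

0.0036
0.4014


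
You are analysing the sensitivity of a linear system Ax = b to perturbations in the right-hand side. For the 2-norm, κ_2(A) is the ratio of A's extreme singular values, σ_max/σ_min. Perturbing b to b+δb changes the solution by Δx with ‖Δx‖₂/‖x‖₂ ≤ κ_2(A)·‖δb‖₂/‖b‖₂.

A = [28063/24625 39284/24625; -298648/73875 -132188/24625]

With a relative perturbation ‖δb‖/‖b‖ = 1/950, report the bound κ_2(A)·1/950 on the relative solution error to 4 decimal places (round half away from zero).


AᵀA = [30809093/1746405 13691188/582135; 13691188/582135 6085408/194045]; tr = 17115553/349281, det = 38416/349281
eigenvalues of AᵀA: λ = (tr ± √(tr²−4·det))/2 = 49, 784/349281
so κ_2 = √(49 / (784/349281)) = 147.7500
κ_2(A)·‖δb‖/‖b‖ = 0.1555

0.1555


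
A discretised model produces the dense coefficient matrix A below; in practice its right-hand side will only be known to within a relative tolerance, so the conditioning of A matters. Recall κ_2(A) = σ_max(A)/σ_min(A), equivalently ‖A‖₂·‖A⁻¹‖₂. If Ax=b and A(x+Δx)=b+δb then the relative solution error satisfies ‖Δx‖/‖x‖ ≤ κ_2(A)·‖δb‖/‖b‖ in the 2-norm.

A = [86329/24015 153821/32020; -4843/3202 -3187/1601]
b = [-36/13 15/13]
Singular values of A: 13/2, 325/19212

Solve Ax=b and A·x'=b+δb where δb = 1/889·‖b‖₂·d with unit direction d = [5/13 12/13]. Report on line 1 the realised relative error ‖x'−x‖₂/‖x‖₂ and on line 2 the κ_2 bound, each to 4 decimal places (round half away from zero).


from the listed singular values, σ₁ = 13/2, σ_n = 325/19212
κ_2(A) = (13/2) / (325/19212) = 384.2400
κ_2(A)·‖δb‖/‖b‖ = 0.4322
solve Ax = b  →  x = [-0.2769 -0.3692]
‖b‖₂ = 3.0000 and ‖x‖₂ = 0.4615
Δx = A⁻¹·δb where δb = 1/889·3.0000·d; ‖Δx‖ = 0.1995
relative error = 0.4322
so the bound is sharp here: realised error equals the bound

0.4322
0.4322


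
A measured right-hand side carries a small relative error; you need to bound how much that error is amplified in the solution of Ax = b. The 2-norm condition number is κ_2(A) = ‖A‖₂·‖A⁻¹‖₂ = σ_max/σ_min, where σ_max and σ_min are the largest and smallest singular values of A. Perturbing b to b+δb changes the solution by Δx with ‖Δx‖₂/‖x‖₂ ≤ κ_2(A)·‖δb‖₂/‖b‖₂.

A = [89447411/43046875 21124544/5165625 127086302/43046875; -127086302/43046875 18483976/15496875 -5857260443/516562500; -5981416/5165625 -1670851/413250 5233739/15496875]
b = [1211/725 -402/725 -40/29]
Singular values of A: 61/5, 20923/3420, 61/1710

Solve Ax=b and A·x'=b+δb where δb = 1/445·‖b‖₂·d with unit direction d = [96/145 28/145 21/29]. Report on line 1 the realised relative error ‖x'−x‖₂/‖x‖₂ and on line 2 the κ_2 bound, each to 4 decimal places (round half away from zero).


0.4179
0.7685

largest singular value 61/5, smallest 61/1710
condition number: (61/5) ÷ (61/1710) = 342.0000
κ_2(A)·‖δb‖/‖b‖ = 0.7685
solve Ax = b  →  x = [0.1108 0.3138 0.0531]
‖b‖ = 2.2361, ‖x‖ = 0.3370
Δx = A⁻¹·δb where δb = 1/445·2.2361·d; ‖Δx‖ = 0.1409
dividing the unrounded norms, ‖Δx‖/‖x‖ = 0.4179
realised/bound (from unrounded values) ≈ 0.5438


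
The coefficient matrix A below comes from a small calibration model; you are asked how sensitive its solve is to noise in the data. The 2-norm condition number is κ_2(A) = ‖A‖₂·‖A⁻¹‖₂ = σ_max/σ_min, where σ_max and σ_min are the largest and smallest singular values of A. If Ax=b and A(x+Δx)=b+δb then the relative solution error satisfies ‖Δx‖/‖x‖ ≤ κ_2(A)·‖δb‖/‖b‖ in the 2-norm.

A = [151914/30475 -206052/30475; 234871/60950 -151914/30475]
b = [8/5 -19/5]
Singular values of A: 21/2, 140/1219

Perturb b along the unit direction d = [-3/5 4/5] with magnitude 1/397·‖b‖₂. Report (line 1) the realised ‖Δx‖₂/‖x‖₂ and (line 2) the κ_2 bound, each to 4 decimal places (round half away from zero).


0.0026
0.2303

largest singular value 21/2, smallest 140/1219
condition number: (21/2) ÷ (140/1219) = 91.4250
bound on ‖Δx‖/‖x‖: κ·ε = 91.4250·1/397 = 0.2303
solve Ax = b  →  x = [-27.9200 -20.8210]
2-norm of b is 4.1231; of x, 34.8287
δb = ε·‖b‖·d = [-0.0062 0.0083]; solving A·Δx = δb gives ‖Δx‖ = 0.0904
realised ‖Δx‖/‖x‖ = 0.0026
so the bound overstates the realised error by a factor of ≈ 88.6956 (computed from the unrounded values)


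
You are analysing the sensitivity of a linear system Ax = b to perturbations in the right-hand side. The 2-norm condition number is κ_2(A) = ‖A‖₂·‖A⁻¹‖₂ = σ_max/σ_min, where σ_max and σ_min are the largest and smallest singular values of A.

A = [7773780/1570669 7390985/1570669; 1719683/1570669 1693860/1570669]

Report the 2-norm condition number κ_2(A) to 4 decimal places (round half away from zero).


AᵀA = [37709080969/1467579481 35912429280/1467579481; 35912429280/1467579481 34203343825/1467579481]; tr = 85508234/1745041, det = 60025/1745041
solving λ² − 85508234/1745041·λ + 60025/1745041 = 0 gives λ = 49, 1225/1745041
κ_2(A) = √(λ_max/λ_min) = √(49 / (1225/1745041)) = 264.2000

264.2000


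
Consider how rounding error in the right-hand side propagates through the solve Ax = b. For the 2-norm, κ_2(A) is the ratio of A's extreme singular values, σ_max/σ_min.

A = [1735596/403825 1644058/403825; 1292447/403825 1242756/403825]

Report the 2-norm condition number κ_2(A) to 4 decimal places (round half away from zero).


form AᵀA = [187308508921/6522985225 7135386804/260919409; 7135386804/260919409 169894767316/6522985225] with trace 424736357/7756225 and determinant 7496644/193905625
eigenvalues of AᵀA: λ = (tr ± √(tr²−4·det))/2 = 1369/25, 5476/7756225
so κ_2 = √((1369/25) / (5476/7756225)) = 278.5000

278.5000


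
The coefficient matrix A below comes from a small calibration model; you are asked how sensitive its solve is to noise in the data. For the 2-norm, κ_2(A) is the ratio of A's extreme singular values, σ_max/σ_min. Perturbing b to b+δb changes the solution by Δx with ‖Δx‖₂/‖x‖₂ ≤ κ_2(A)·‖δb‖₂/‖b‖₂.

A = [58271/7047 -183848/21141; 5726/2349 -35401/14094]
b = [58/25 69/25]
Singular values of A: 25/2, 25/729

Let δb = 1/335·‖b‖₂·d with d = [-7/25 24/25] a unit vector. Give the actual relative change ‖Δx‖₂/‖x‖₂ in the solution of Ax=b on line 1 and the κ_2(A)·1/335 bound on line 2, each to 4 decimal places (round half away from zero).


0.0054
1.0881

from the listed singular values, σ₁ = 25/2, σ_n = 25/729
κ_2(A) = (25/2) / (25/729) = 364.5000
worst-case relative error ≤ 364.5000 × 1/335 = 1.0881
solve Ax = b  →  x = [42.3972 40.0469]
‖b‖₂ = 3.6056 and ‖x‖₂ = 58.3205
re-solving with b+δb shifts x by Δx of norm 0.3138
realised ‖Δx‖/‖x‖ = 0.0054
realised/bound (from unrounded values) ≈ 0.0049


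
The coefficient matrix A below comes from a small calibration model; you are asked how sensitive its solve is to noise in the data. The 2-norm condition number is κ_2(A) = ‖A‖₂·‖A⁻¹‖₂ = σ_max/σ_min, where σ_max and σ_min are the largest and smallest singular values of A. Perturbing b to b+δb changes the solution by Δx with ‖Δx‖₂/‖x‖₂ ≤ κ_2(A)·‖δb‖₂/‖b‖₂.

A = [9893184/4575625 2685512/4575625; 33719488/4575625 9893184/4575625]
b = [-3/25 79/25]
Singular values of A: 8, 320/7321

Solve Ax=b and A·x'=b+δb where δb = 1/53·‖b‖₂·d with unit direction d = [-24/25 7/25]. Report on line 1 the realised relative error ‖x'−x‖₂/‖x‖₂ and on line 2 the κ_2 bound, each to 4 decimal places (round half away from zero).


0.0597
3.4533

σ_max = 8, σ_min = 320/7321
condition number: 8 ÷ (320/7321) = 183.0250
worst-case relative error ≤ 183.0250 × 1/53 = 3.4533
solve Ax = b  →  x = [-6.0459 22.0680]
‖b‖₂ = 3.1623 and ‖x‖₂ = 22.8812
re-solving with b+δb shifts x by Δx of norm 1.3650
realised ‖Δx‖/‖x‖ = 0.0597
tightness: 0.0597 against a bound of 3.4533 (unrounded ratio ≈ 0.0173)


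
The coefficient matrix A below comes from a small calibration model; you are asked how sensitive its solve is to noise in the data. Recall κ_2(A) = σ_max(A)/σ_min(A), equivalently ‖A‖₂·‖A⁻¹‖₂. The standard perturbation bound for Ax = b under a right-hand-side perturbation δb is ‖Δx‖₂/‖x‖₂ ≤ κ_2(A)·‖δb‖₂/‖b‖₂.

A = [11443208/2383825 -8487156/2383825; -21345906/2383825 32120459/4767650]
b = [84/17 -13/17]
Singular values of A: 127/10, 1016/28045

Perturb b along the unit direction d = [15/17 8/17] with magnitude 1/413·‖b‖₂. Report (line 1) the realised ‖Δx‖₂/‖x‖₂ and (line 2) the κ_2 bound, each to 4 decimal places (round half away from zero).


0.0030
0.8488

σ_max = 127/10, σ_min = 1016/28045
condition number: (127/10) ÷ (1016/28045) = 350.5625
worst-case relative error ≤ 350.5625 × 1/413 = 0.8488
solve Ax = b  →  x = [66.4370 88.1890]
2-norm of b is 5.0000; of x, 110.4136
with δb = [0.0107 0.0057], A·Δx = δb → ‖Δx‖ = 0.3342
dividing the unrounded norms, ‖Δx‖/‖x‖ = 0.0030
realised/bound (from unrounded values) ≈ 0.0036


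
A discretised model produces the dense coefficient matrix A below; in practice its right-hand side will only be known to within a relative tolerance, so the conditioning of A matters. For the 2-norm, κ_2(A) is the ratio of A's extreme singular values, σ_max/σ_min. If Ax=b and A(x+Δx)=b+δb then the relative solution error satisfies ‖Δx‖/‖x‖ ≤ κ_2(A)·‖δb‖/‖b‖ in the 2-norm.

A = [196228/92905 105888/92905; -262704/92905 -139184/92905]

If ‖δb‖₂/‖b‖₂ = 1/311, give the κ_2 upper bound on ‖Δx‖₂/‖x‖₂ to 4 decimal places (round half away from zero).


0.8786

form AᵀA = [4300752784/345253561 2293695360/345253561; 2293695360/345253561 1223378176/345253561] with trace 19114640/1194649 and determinant 4096/1194649
char-poly roots: 16 and 256/1194649
σ_max=√16=4, σ_min=√(256/1194649)=(16/1093) → κ = 273.2500
worst-case relative error ≤ 273.2500 × 1/311 = 0.8786


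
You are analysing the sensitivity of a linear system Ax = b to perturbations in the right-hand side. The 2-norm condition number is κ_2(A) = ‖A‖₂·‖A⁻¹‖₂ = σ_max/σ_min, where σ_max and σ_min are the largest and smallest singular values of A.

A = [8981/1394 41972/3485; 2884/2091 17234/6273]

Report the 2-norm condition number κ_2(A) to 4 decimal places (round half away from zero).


form AᵀA = [451633/10404 3175102/39015; 3175102/39015 89303284/585225] with trace 1587649/8100 and determinant 2401/2025
λ_max, λ_min = (1587649/8100 ± √2520318177601/65610000)/2 = 196, 49/8100
κ_2(A) = √(λ_max/λ_min) = √(196 / (49/8100)) = 180.0000

180.0000


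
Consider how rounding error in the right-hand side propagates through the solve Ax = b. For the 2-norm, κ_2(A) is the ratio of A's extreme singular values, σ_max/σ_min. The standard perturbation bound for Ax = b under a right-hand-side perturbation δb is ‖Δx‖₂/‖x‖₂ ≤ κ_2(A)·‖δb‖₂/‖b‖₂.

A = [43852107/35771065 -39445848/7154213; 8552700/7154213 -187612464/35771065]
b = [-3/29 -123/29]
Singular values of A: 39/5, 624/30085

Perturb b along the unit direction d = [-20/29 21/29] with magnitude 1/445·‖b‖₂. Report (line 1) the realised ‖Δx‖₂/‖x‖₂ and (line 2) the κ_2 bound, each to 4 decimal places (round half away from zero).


0.0032
0.8451

from the listed singular values, σ₁ = 39/5, σ_n = 624/30085
κ_2(A) = (39/5) / (624/30085) = 376.0625
κ_2(A)·‖δb‖/‖b‖ = 0.8451
solve Ax = b  →  x = [-141.1961 -31.3749]
2-norm of b is 4.2426; of x, 144.6399
with δb = [-0.0066 0.0069], A·Δx = δb → ‖Δx‖ = 0.4597
dividing the unrounded norms, ‖Δx‖/‖x‖ = 0.0032
so the bound overstates the realised error by a factor of ≈ 265.9173 (computed from the unrounded values)


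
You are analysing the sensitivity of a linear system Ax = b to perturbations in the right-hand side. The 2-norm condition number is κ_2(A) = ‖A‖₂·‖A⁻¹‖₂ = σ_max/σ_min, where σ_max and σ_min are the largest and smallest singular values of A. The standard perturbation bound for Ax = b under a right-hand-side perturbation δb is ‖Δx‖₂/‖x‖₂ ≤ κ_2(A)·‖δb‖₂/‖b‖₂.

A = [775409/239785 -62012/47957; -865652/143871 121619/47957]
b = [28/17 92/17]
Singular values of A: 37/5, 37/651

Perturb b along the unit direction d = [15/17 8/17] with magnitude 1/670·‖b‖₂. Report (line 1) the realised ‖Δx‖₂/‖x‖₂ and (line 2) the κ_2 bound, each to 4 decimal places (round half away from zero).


0.0021
0.1943

σ_max = 37/5, σ_min = 37/651
κ = σ_max/σ_min = (37/5)/(37/651) = 130.2000
κ_2(A)·‖δb‖/‖b‖ = 0.1943
solve Ax = b  →  x = [26.5696 65.1726]
2-norm of b is 5.6569; of x, 70.3805
Δx = A⁻¹·δb where δb = 1/670·5.6569·d; ‖Δx‖ = 0.1486
relative error = 0.0021
tightness: 0.0021 against a bound of 0.1943 (unrounded ratio ≈ 0.0109)


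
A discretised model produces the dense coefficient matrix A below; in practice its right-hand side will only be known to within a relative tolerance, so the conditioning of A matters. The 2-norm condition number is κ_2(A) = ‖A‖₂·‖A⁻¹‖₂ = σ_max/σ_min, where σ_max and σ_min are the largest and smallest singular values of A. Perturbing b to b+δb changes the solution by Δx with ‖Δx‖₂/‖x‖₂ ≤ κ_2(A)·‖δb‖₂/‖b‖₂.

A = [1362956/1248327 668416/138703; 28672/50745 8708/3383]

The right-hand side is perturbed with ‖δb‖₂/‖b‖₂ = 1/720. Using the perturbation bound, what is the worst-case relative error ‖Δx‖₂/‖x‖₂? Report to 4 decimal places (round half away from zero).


form AᵀA = [203731934224/134802794025 20118418432/2995617645; 20118418432/2995617645 1987020560/66569281] with trace 2514841504/80192025 and determinant 614656/80192025
char-poly roots: 784/25 and 784/3207681
so κ_2 = √((784/25) / (784/3207681)) = 358.2000
perturbation bound = 358.2000·1/720 = 0.4975

0.4975


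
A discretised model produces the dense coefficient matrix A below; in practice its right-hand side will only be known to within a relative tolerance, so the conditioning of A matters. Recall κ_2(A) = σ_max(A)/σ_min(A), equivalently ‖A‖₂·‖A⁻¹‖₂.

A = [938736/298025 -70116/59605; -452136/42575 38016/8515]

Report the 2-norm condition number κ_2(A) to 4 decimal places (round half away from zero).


91.7000

form AᵀA = [17437034304/142110241 -7264416960/142110241; -7264416960/142110241 3029274000/142110241] with trace 121102416/840889 and determinant 2073600/840889
eigenvalues of AᵀA: λ = (tr ± √(tr²−4·det))/2 = 144, 14400/840889
κ = σ_max/σ_min = 12/(120/917) = 91.7000


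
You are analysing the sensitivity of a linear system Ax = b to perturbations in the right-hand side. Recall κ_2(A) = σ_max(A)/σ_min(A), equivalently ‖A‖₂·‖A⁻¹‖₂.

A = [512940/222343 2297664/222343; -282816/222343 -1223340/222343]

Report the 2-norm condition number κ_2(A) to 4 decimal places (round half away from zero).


319.0000

M = AᵀA = [1187170704/171060241 5275238400/171060241; 5275238400/171060241 23445746064/171060241]. tr(M)=14653728/101761, det(M)=20736/101761
eigenvalues of AᵀA: λ = (tr ± √(tr²−4·det))/2 = 144, 144/101761
so κ_2 = √(144 / (144/101761)) = 319.0000


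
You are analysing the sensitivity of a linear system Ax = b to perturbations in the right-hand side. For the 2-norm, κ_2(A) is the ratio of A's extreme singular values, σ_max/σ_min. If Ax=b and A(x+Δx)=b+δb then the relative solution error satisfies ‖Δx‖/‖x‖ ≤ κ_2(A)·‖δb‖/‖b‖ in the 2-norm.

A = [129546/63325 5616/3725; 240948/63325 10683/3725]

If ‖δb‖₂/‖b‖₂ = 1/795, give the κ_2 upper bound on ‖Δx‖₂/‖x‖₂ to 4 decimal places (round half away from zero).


0.2811

AᵀA = [51791076/2775125 38842092/2775125; 38842092/2775125 29133189/2775125]; tr = 16184853/555025, det = 236196/13875625
λ_max, λ_min = (16184853/555025 ± √10477139659281/12322110025)/2 = 729/25, 324/555025
so κ_2 = √((729/25) / (324/555025)) = 223.5000
κ_2(A)·‖δb‖/‖b‖ = 0.2811


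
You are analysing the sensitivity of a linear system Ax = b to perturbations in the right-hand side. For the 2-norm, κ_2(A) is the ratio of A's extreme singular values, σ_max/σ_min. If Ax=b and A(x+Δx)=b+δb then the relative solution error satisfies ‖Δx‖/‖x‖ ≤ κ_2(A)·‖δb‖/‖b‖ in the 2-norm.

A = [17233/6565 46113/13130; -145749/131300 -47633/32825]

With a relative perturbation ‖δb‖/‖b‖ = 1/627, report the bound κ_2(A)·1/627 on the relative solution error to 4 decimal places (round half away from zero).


M = AᵀA = [828599329/102010000 276187743/25502500; 276187743/25502500 368259349/25502500]. tr(M)=92065469/4080400, det(M)=130321/16321600
λ_max, λ_min = (92065469/4080400 ± √8475518820381561/16649664160000)/2 = 361/16, 361/1020100
σ_max=√(361/16)=(19/4), σ_min=√(361/1020100)=(19/1010) → κ = 252.5000
bound on ‖Δx‖/‖x‖: κ·ε = 252.5000·1/627 = 0.4027

0.4027


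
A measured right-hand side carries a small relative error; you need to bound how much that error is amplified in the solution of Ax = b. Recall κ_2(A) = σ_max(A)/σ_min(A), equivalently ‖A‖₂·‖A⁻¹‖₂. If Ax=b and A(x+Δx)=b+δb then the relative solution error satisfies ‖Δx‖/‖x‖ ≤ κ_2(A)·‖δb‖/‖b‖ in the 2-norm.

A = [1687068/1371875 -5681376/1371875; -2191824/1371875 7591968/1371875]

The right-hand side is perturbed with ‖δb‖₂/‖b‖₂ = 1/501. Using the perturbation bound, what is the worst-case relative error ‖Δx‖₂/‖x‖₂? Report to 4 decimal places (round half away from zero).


form AᵀA = [306011635344/75281640625 -1049005012608/75281640625; -1049005012608/75281640625 3596640454656/75281640625] with trace 6244243344/120450625 and determinant 107495424/3011265625
λ_max, λ_min = (6244243344/120450625 ± √38988503276527431936/14508353062890625)/2 = 1296/25, 82944/120450625
so κ_2 = √((1296/25) / (82944/120450625)) = 274.3750
κ_2(A)·‖δb‖/‖b‖ = 0.5477

0.5477


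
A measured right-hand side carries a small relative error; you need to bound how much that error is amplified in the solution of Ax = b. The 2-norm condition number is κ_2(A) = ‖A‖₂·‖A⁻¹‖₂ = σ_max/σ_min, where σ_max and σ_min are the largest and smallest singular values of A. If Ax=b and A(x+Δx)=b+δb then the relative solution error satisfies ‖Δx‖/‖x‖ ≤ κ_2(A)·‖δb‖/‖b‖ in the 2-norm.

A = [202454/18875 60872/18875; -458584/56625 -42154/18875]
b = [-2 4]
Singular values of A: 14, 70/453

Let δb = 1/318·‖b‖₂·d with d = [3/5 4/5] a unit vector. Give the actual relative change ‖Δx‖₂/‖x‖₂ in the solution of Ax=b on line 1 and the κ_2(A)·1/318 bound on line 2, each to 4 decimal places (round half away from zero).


0.0070
0.2849

from the listed singular values, σ₁ = 14, σ_n = 70/453
κ_2(A) = 14 / (70/453) = 90.6000
perturbation bound = 90.6000·1/318 = 0.2849
solve Ax = b  →  x = [-3.8983 12.3451]
‖b‖₂ = 4.4721 and ‖x‖₂ = 12.9460
Δx = A⁻¹·δb where δb = 1/318·4.4721·d; ‖Δx‖ = 0.0910
realised ‖Δx‖/‖x‖ = 0.0070
realised/bound (from unrounded values) ≈ 0.0247


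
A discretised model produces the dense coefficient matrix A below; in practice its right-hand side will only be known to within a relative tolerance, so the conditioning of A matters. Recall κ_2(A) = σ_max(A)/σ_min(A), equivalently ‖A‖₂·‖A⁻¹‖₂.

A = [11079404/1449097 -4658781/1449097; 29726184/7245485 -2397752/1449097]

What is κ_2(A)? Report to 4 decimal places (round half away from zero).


AᵀA = [13676386989904/181650702025 -1139649139692/36330140405; -1139649139692/36330140405 94994654185/7266028081]; tr = 94977830441/1074856225, det = 312299584/1074856225
char-poly roots: 2209/25 and 141376/42994249
so κ_2 = √((2209/25) / (141376/42994249)) = 163.9250

163.9250


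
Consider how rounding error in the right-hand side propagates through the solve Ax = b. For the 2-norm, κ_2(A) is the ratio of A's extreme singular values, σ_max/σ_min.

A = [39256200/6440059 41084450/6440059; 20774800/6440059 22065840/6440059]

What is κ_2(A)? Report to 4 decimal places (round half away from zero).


326.5750

form AᵀA = [6825749320000/143509895929 7166895498000/143509895929; 7166895498000/143509895929 7525374832900/143509895929] with trace 17064356900/170641969 and determinant 16000000/170641969
λ_max, λ_min = (17064356900/170641969 ± √291181355324561610000/29118681584196961)/2 = 100, 160000/170641969
κ_2(A) = √(λ_max/λ_min) = √(100 / (160000/170641969)) = 326.5750


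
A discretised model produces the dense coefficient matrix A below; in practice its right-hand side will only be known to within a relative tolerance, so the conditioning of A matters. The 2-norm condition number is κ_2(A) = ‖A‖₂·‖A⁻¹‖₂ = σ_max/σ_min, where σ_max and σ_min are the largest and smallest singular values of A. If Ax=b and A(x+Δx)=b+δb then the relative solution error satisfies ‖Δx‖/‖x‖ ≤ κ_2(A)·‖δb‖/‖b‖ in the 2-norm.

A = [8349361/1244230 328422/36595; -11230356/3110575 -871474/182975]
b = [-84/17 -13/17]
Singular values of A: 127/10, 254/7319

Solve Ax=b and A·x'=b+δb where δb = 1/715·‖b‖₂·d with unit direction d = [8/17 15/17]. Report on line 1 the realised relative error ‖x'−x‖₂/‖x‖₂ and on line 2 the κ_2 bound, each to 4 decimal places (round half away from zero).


largest singular value 127/10, smallest 254/7319
κ_2(A) = (127/10) / (254/7319) = 365.9500
perturbation bound = 365.9500·1/715 = 0.5118
solve Ax = b  →  x = [68.9669 -52.1189]
‖b‖ = 5.0000, ‖x‖ = 86.4455
with δb = [0.0033 0.0062], A·Δx = δb → ‖Δx‖ = 0.2015
dividing the unrounded norms, ‖Δx‖/‖x‖ = 0.0023
tightness: 0.0023 against a bound of 0.5118 (unrounded ratio ≈ 0.0046)

0.0023
0.5118


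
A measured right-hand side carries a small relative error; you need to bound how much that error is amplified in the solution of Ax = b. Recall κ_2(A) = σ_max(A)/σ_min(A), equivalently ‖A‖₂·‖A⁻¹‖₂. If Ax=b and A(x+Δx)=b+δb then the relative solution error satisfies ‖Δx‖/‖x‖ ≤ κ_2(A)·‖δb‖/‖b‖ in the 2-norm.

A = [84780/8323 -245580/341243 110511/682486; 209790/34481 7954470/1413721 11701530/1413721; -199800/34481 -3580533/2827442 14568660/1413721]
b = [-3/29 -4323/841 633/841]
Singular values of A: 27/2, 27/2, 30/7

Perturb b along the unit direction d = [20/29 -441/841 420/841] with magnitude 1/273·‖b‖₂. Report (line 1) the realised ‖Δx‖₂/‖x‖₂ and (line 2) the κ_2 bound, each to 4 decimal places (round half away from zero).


0.0058
0.0115

from the listed singular values, σ₁ = 27/2, σ_n = 30/7
κ = σ_max/σ_min = (27/2)/(30/7) = 3.1500
perturbation bound = 3.1500·1/273 = 0.0115
solve Ax = b  →  x = [-0.0631 -0.7626 -0.0562]
‖b‖₂ = 5.1962 and ‖x‖₂ = 0.7673
with δb = [0.0131 -0.0100 0.0095], A·Δx = δb → ‖Δx‖ = 0.0044
dividing the unrounded norms, ‖Δx‖/‖x‖ = 0.0058
so the bound overstates the realised error by a factor of ≈ 1.9935 (computed from the unrounded values)


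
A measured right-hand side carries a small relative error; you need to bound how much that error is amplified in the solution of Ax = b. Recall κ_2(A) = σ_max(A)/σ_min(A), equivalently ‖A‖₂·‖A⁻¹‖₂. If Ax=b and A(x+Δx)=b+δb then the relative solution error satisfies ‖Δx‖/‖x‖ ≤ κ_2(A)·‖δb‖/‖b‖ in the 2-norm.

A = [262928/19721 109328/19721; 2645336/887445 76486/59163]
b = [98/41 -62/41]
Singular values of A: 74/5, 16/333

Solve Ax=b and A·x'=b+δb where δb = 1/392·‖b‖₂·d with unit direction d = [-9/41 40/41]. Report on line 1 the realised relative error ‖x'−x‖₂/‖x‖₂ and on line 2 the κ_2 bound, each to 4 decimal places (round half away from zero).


largest singular value 74/5, smallest 16/333
κ = σ_max/σ_min = (74/5)/(16/333) = 308.0250
κ_2(A)·‖δb‖/‖b‖ = 0.7858
solve Ax = b  →  x = [16.1344 -38.3711]
‖b‖₂ = 2.8284 and ‖x‖₂ = 41.6252
with δb = [-0.0016 0.0070], A·Δx = δb → ‖Δx‖ = 0.1502
relative error = 0.0036
tightness: 0.0036 against a bound of 0.7858 (unrounded ratio ≈ 0.0046)

0.0036
0.7858


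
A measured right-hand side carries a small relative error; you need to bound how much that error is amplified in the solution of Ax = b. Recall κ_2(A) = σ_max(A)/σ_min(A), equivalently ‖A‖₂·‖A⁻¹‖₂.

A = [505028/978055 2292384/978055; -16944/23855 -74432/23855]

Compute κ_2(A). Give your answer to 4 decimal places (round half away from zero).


298.1875

form AᵀA = [29506677136/38263663321 131110185600/38263663321; 131110185600/38263663321 582718821376/38263663321] with trace 364203152/22762441 and determinant 65536/22762441
char-poly roots: 16 and 4096/22762441
κ = σ_max/σ_min = 4/(64/4771) = 298.1875


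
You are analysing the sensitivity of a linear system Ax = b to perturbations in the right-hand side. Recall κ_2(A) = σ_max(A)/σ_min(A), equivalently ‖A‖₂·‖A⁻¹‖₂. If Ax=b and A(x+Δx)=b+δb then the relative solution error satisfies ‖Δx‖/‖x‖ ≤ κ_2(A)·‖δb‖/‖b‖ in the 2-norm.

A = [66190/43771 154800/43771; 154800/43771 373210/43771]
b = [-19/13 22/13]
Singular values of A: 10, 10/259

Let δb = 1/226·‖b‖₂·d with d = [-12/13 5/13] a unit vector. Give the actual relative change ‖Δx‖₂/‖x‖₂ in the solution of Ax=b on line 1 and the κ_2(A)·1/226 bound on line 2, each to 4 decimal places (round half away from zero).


0.0049
1.1460

σ_max = 10, σ_min = 10/259
κ_2(A) = 10 / (10/259) = 259.0000
κ_2(A)·‖δb‖/‖b‖ = 1.1460
solve Ax = b  →  x = [-47.7769 20.0154]
2-norm of b is 2.2361; of x, 51.8001
re-solving with b+δb shifts x by Δx of norm 0.2563
relative error = 0.0049
so the bound overstates the realised error by a factor of ≈ 231.6571 (computed from the unrounded values)


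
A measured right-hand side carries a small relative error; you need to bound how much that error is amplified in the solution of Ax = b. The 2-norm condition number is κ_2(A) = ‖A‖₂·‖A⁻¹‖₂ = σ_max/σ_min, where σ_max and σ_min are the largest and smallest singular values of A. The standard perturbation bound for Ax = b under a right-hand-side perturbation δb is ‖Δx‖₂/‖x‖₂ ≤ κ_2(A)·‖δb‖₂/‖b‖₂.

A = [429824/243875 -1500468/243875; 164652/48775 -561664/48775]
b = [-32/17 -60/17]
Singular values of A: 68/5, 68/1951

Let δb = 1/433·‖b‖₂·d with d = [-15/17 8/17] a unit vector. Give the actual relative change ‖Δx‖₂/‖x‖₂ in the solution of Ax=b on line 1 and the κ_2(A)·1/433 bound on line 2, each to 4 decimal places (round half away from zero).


σ_max = 68/5, σ_min = 68/1951
κ_2(A) = (68/5) / (68/1951) = 390.2000
bound on ‖Δx‖/‖x‖: κ·ε = 390.2000·1/433 = 0.9012
solve Ax = b  →  x = [-0.0824 0.2824]
2-norm of b is 4.0000; of x, 0.2941
re-solving with b+δb shifts x by Δx of norm 0.2650
dividing the unrounded norms, ‖Δx‖/‖x‖ = 0.9012
so the bound is sharp here: realised error equals the bound

0.9012
0.9012


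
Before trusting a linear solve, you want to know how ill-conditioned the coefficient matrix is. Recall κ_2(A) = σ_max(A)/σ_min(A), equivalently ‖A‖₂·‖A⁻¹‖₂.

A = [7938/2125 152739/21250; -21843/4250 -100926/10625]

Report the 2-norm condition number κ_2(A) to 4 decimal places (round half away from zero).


AᵀA = [29166561/722500 68339376/903125; 68339376/903125 2562937281/18062500]; tr = 5695677/31250, det = 531441/250000
char-poly roots: 729/4 and 729/62500
κ = σ_max/σ_min = (27/2)/(27/250) = 125.0000

125.0000


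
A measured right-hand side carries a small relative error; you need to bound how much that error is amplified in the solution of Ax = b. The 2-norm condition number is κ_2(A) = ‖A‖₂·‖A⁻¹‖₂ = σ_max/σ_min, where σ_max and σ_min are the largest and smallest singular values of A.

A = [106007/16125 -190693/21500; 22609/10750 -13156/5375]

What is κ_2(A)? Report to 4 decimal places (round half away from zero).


51.6000

form AᵀA = [79280701/1664100 -35199131/554700; -35199131/554700 62612969/739600] with trace 35225581/266256 and determinant 6996025/1065024
λ_max, λ_min = (35225581/266256 ± √1238978823155161/70892257536)/2 = 529/4, 13225/266256
so κ_2 = √((529/4) / (13225/266256)) = 51.6000


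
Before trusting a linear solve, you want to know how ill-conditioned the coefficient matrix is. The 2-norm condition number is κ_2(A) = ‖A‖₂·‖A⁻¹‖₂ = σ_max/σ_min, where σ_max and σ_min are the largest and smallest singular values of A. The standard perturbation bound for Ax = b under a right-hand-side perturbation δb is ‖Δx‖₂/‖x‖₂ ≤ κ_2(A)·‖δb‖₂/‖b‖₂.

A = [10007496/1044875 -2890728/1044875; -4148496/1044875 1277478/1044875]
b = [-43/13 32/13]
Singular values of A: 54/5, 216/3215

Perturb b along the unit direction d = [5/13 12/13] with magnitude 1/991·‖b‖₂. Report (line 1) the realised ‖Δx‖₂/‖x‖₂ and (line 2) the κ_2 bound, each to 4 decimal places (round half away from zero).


largest singular value 54/5, smallest 216/3215
κ = σ_max/σ_min = (54/5)/(216/3215) = 160.7500
perturbation bound = 160.7500·1/991 = 0.1622
solve Ax = b  →  x = [3.8120 14.3926]
2-norm of b is 4.1231; of x, 14.8889
δb = ε·‖b‖·d = [0.0016 0.0038]; solving A·Δx = δb gives ‖Δx‖ = 0.0619
realised ‖Δx‖/‖x‖ = 0.0042
realised/bound (from unrounded values) ≈ 0.0256

0.0042
0.1622


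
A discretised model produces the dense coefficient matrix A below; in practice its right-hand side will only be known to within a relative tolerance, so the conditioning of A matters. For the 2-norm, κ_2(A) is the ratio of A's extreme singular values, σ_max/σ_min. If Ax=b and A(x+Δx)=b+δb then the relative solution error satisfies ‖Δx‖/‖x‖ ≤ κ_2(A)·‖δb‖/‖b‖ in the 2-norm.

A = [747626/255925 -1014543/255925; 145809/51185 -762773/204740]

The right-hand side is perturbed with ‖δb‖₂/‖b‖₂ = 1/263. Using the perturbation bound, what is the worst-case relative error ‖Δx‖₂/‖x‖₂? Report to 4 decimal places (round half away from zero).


0.4295

AᵀA = [1296612661/77880625 -6913762317/311522500; -6913762317/311522500 36877914649/1246090000]; tr = 2304948689/49843600, det = 83521/498436
solving λ² − 2304948689/49843600·λ + 83521/498436 = 0 gives λ = 1156/25, 7225/1993744
κ = σ_max/σ_min = (34/5)/(85/1412) = 112.9600
κ_2(A)·‖δb‖/‖b‖ = 0.4295


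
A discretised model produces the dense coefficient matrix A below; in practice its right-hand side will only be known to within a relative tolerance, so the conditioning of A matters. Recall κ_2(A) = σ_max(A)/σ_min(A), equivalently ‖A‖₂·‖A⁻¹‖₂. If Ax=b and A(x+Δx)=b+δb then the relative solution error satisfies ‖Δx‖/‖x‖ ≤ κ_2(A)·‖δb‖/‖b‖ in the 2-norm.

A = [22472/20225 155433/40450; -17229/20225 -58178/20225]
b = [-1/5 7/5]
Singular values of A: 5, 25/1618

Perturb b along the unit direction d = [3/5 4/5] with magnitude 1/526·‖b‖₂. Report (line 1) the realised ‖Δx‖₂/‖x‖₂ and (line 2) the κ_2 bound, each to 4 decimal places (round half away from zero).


0.0027
0.6152

largest singular value 5, smallest 25/1618
condition number: 5 ÷ (25/1618) = 323.6000
bound on ‖Δx‖/‖x‖: κ·ε = 323.6000·1/526 = 0.6152
solve Ax = b  →  x = [-62.1872 17.9296]
‖b‖₂ = 1.4142 and ‖x‖₂ = 64.7203
re-solving with b+δb shifts x by Δx of norm 0.1740
relative error = 0.0027
realised/bound (from unrounded values) ≈ 0.0044


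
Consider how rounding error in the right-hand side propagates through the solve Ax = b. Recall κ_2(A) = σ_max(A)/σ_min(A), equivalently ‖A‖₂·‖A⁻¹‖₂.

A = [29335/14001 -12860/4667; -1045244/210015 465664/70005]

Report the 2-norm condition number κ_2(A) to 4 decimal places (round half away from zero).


363.4875

M = AᵀA = [7610396569/260984025 -3382327364/86994675; -3382327364/86994675 1503274384/28998225]. tr(M)=845594641/10439361, det(M)=6400/128881
λ_max, λ_min = (845594641/10439361 ± √715008649828949281/108980258088321)/2 = 81, 6400/10439361
so κ_2 = √(81 / (6400/10439361)) = 363.4875


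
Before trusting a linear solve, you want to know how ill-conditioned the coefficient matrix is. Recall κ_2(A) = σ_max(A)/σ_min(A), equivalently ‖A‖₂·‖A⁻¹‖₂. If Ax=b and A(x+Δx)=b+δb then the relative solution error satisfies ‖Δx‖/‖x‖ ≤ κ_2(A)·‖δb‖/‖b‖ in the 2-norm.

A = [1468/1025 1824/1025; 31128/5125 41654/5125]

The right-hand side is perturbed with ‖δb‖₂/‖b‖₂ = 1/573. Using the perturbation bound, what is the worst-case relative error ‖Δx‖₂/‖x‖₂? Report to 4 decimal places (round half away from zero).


AᵀA = [608464/15625 811152/15625; 811152/15625 1081636/15625]; tr = 67604/625, det = 10816/15625
solving λ² − 67604/625·λ + 10816/15625 = 0 gives λ = 2704/25, 4/625
σ_max=√(2704/25)=(52/5), σ_min=√(4/625)=(2/25) → κ = 130.0000
bound on ‖Δx‖/‖x‖: κ·ε = 130.0000·1/573 = 0.2269

0.2269


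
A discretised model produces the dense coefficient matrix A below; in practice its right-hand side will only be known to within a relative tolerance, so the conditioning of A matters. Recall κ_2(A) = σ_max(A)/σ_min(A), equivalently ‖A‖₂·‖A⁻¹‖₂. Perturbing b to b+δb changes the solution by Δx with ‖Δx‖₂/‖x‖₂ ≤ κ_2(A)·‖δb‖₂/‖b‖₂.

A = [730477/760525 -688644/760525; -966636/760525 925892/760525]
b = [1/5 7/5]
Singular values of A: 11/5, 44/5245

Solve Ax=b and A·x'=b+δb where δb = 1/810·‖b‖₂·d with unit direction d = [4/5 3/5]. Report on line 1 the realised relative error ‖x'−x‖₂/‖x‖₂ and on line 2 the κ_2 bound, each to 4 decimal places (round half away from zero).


0.0017
0.3238

largest singular value 11/5, smallest 44/5245
κ_2(A) = (11/5) / (44/5245) = 262.2500
worst-case relative error ≤ 262.2500 × 1/810 = 0.3238
solve Ax = b  →  x = [81.8809 86.6340]
2-norm of b is 1.4142; of x, 119.2054
with δb = [0.0014 0.0010], A·Δx = δb → ‖Δx‖ = 0.2081
dividing the unrounded norms, ‖Δx‖/‖x‖ = 0.0017
realised/bound (from unrounded values) ≈ 0.0054


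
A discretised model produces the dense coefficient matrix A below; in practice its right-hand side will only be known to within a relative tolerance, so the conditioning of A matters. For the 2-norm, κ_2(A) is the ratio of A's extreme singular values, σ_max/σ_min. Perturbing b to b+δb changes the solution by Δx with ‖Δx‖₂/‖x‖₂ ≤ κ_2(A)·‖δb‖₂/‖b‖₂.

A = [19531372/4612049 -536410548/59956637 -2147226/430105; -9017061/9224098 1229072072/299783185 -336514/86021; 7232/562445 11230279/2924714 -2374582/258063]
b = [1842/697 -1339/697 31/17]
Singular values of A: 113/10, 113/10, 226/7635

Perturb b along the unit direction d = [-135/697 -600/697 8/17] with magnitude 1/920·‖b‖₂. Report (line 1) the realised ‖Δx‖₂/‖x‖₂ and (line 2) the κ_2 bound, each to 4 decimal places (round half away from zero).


from the listed singular values, σ₁ = 113/10, σ_n = 226/7635
condition number: (113/10) ÷ (226/7635) = 381.7500
perturbation bound = 381.7500·1/920 = 0.4149
solve Ax = b  →  x = [62.4711 23.7959 9.8191]
‖b‖ = 3.7417, ‖x‖ = 67.5670
with δb = [-0.0008 -0.0035 0.0019], A·Δx = δb → ‖Δx‖ = 0.1374
realised ‖Δx‖/‖x‖ = 0.0020
tightness: 0.0020 against a bound of 0.4149 (unrounded ratio ≈ 0.0049)

0.0020
0.4149
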